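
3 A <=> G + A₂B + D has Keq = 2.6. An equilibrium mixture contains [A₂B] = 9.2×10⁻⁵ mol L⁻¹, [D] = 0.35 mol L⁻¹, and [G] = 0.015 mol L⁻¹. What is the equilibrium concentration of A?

[A] = 0.0057 mol L⁻¹

At equilibrium, Keq = [G]·[A₂B]·[D] / [A]³ = 2.6.
(0.015)·(9.2×10⁻⁵)·(0.35) / ([A])³ = 2.6
[A]³ = 1.86×10⁻⁷ ⇒ [A] = 0.0057 mol L⁻¹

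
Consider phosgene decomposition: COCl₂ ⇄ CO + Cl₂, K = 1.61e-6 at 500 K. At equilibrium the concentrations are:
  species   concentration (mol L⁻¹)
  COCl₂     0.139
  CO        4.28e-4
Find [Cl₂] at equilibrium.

[Cl₂] = 5.23e-4 mol L⁻¹

At equilibrium, K = [CO]·[Cl₂] / [COCl₂] = 1.61e-6.
(4.28e-4)·([Cl₂]) / (0.139) = 1.61e-6
[Cl₂] = 5.23e-4 mol L⁻¹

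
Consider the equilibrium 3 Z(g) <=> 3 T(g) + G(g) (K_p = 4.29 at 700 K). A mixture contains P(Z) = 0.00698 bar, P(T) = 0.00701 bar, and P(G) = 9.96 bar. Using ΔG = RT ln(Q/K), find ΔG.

Q_p = P(T)³·P(G) / P(Z)³ = (0.00701)³·(9.96) / (0.00698)³ = 10.1
ΔG = RT ln(Q_p/K_p) = (8.314 J mol⁻¹ K⁻¹)(700 K) × ln(10.1/4.29)
   = (5.820 kJ/mol)(0.8562) = 4.98 kJ/mol
ΔG > 0, so the forward reaction is non-spontaneous (proceeds in reverse).

ΔG = 4.98 kJ/mol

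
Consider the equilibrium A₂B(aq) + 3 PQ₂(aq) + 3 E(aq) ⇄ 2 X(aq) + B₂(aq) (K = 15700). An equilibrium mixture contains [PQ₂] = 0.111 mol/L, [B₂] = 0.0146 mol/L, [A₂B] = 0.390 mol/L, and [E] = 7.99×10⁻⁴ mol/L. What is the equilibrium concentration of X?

[X] = 5.41×10⁻⁴ mol/L

At equilibrium, K = [X]²·[B₂] / ([A₂B]·[PQ₂]³·[E]³) = 15700.
([X])²·(0.0146) / ((0.390)·(0.111)³·(7.99×10⁻⁴)³) = 15700
[X]² = 2.93×10⁻⁷ ⇒ [X] = 5.41×10⁻⁴ mol/L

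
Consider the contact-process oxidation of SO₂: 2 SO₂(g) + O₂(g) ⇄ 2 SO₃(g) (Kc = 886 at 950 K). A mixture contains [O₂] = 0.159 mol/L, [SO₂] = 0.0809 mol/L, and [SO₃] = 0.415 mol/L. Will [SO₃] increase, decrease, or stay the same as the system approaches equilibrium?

increase

Qc = [SO₃]² / ([SO₂]²·[O₂]) = (0.415)² / ((0.0809)²·(0.159)) = 166
Qc = 166 < Kc = 886: net forward reaction.
SO₃ is a product, so it increases.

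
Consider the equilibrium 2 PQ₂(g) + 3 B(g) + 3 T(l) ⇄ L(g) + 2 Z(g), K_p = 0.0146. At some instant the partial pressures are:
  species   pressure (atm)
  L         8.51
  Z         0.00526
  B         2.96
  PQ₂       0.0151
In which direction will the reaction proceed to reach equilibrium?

(T is a pure liquid — omitted from Q_p.)
Q_p = P(L)·P(Z)² / (P(PQ₂)²·P(B)³) = (8.51)·(0.00526)² / ((0.0151)²·(2.96)³) = 0.0398
Q_p = 0.0398 > K_p = 0.0146, so the reverse reaction proceeds.

to the left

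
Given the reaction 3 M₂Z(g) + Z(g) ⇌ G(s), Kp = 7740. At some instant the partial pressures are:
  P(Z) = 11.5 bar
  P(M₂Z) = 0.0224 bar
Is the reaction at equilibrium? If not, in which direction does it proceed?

(G is a pure solid — omitted from Qp.)
Qp = 1 / (P(M₂Z)³·P(Z)) = 1 / ((0.0224)³·(11.5)) = 7740
Qp = 7740 = Kp, so the system is already at equilibrium.

at equilibrium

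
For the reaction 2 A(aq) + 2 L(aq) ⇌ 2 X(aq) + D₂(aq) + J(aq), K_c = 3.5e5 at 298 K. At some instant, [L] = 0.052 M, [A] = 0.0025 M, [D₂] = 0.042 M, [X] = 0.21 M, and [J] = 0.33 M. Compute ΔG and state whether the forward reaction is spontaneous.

Q_c = [X]²·[D₂]·[J] / ([A]²·[L]²) = (0.21)²·(0.042)·(0.33) / ((0.0025)²·(0.052)²) = 36200
ΔG = RT ln(Q_c/K_c) = (8.314 J mol⁻¹ K⁻¹)(298 K) × ln(36200/3.5e5)
   = (2.478 kJ/mol)(-2.269) = -5.62 kJ/mol
ΔG < 0, so the forward reaction is spontaneous (proceeds forward).

ΔG = -5.62 kJ/mol; the forward reaction is spontaneous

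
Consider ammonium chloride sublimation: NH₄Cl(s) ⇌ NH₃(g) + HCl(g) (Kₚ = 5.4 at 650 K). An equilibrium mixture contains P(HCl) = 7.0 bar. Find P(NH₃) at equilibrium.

(NH₄Cl is a pure solid — omitted from Kₚ.)
At equilibrium, Kₚ = P(NH₃)·P(HCl) = 5.4.
(P(NH₃))·(7.0) = 5.4
P(NH₃) = 0.771 = 0.77 bar

P(NH₃) = 0.77 bar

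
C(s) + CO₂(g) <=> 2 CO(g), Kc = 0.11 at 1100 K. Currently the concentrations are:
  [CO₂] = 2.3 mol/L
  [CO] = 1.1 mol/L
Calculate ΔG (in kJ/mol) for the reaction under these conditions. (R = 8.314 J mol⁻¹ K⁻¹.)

ΔG = 14.3 kJ/mol

(C is a pure solid — omitted from Qc.)
Qc = [CO]² / [CO₂] = (1.1)² / (2.3) = 0.526
ΔG = RT ln(Qc/Kc) = (8.314 J mol⁻¹ K⁻¹)(1100 K) × ln(0.526/0.11)
   = (9.145 kJ/mol)(1.565) = 14.3 kJ/mol
ΔG > 0, so the forward reaction is non-spontaneous (proceeds in reverse).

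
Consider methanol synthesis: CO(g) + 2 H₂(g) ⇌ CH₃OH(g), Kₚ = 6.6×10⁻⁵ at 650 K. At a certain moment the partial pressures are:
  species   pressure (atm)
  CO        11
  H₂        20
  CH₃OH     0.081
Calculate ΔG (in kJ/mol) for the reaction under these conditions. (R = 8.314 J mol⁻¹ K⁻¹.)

ΔG = -6.90 kJ/mol

Qₚ = P(CH₃OH) / (P(CO)·P(H₂)²) = (0.081) / ((11)·(20)²) = 1.84×10⁻⁵
ΔG = RT ln(Qₚ/Kₚ) = (8.314 J mol⁻¹ K⁻¹)(650 K) × ln(1.84×10⁻⁵/6.6×10⁻⁵)
   = (5.404 kJ/mol)(-1.277) = -6.90 kJ/mol
ΔG < 0, so the forward reaction is spontaneous (proceeds forward).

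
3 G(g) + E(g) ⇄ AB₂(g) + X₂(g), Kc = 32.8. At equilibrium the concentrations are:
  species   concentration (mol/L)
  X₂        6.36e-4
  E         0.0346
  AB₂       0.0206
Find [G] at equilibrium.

At equilibrium, Kc = [AB₂]·[X₂] / ([G]³·[E]) = 32.8.
(0.0206)·(6.36e-4) / (([G])³·(0.0346)) = 32.8
[G]³ = 1.15e-5 ⇒ [G] = 0.0226 mol/L

[G] = 0.0226 mol/L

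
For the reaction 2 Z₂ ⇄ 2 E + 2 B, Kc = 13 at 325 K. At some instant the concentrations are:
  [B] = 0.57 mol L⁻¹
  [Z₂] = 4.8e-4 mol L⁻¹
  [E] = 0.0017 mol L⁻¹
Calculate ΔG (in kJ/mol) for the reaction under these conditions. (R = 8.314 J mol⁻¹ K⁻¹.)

Qc = [E]²·[B]² / [Z₂]² = (0.0017)²·(0.57)² / (4.8e-4)² = 4.08
ΔG = RT ln(Qc/Kc) = (8.314 J mol⁻¹ K⁻¹)(325 K) × ln(4.08/13)
   = (2.702 kJ/mol)(-1.159) = -3.13 kJ/mol
ΔG < 0, so the forward reaction is spontaneous (proceeds forward).

ΔG = -3.13 kJ/mol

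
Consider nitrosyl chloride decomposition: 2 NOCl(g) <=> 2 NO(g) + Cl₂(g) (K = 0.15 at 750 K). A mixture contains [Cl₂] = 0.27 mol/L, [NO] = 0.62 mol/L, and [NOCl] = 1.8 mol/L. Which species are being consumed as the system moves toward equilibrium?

Q = [NO]²·[Cl₂] / [NOCl]² = (0.62)²·(0.27) / (1.8)² = 0.032
Q = 0.032 < K = 0.15: net forward reaction.

NOCl (reactants)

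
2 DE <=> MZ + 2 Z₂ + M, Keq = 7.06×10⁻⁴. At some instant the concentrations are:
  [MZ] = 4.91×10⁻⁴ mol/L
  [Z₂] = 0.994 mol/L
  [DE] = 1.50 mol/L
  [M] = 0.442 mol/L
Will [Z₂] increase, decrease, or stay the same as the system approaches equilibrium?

Q = [MZ]·[Z₂]²·[M] / [DE]² = (4.91×10⁻⁴)·(0.994)²·(0.442) / (1.50)² = 9.53×10⁻⁵
Q = 9.53×10⁻⁵ < Keq = 7.06×10⁻⁴: net forward reaction.
Z₂ is a product, so it increases.

increase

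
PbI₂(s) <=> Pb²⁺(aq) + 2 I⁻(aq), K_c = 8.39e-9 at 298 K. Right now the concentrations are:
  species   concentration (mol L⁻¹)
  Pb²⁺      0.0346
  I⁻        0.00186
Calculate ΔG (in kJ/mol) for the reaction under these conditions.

(PbI₂ is a pure solid — omitted from Q_c.)
Q_c = [Pb²⁺]·[I⁻]² = (0.0346)·(0.00186)² = 1.20e-7
ΔG = RT ln(Q_c/K_c) = (8.314 J mol⁻¹ K⁻¹)(298 K) × ln(1.20e-7/8.39e-9)
   = (2.478 kJ/mol)(2.660) = 6.59 kJ/mol
ΔG > 0, so the forward reaction is non-spontaneous (proceeds in reverse).

ΔG = 6.59 kJ/mol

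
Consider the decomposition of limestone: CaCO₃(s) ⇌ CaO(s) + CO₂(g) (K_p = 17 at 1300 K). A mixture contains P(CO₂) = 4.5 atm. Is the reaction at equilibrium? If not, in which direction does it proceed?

to the right

(CaCO₃, CaO are pure solids — omitted from Q_p.)
Q_p = P(CO₂) = 4.5
Q_p = 4.5 < K_p = 17, so the forward reaction proceeds.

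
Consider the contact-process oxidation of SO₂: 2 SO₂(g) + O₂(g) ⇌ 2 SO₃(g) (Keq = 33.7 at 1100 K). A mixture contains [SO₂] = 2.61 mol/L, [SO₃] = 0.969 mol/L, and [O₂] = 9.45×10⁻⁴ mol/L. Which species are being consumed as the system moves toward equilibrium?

Q = [SO₃]² / ([SO₂]²·[O₂]) = (0.969)² / ((2.61)²·(9.45×10⁻⁴)) = 146
Q = 146 > Keq = 33.7: net reverse reaction.

SO₃ (products)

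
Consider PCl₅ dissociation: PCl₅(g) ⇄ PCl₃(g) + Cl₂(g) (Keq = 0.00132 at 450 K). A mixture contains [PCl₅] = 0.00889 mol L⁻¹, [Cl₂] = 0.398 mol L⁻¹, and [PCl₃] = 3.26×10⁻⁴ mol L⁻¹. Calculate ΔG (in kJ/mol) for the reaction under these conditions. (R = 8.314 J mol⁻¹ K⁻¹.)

ΔG = 8.99 kJ/mol

Q = [PCl₃]·[Cl₂] / [PCl₅] = (3.26×10⁻⁴)·(0.398) / (0.00889) = 0.0146
ΔG = RT ln(Q/Keq) = (8.314 J mol⁻¹ K⁻¹)(450 K) × ln(0.0146/0.00132)
   = (3.741 kJ/mol)(2.403) = 8.99 kJ/mol
ΔG > 0, so the forward reaction is non-spontaneous (proceeds in reverse).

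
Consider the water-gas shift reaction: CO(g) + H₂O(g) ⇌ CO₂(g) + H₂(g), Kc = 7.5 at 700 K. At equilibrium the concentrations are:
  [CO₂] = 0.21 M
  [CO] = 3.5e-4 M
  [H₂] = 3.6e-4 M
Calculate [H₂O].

[H₂O] = 0.029 M

At equilibrium, Kc = [CO₂]·[H₂] / ([CO]·[H₂O]) = 7.5.
(0.21)·(3.6e-4) / ((3.5e-4)·([H₂O])) = 7.5
[H₂O] = 0.0288 = 0.029 M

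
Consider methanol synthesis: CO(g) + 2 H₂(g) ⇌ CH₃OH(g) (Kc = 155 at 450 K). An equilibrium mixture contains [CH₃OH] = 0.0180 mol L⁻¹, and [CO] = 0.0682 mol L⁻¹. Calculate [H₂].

At equilibrium, Kc = [CH₃OH] / ([CO]·[H₂]²) = 155.
(0.0180) / ((0.0682)·([H₂])²) = 155
[H₂]² = 0.00170 ⇒ [H₂] = 0.0413 mol L⁻¹

[H₂] = 0.0413 mol L⁻¹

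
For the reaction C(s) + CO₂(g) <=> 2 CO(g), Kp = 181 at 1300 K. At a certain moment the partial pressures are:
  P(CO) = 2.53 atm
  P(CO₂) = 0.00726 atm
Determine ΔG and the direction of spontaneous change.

ΔG = 17.1 kJ/mol; the forward reaction is non-spontaneous

(C is a pure solid — omitted from Qp.)
Qp = P(CO)² / P(CO₂) = (2.53)² / (0.00726) = 882
ΔG = RT ln(Qp/Kp) = (8.314 J mol⁻¹ K⁻¹)(1300 K) × ln(882/181)
   = (10.81 kJ/mol)(1.584) = 17.1 kJ/mol
ΔG > 0, so the forward reaction is non-spontaneous (proceeds in reverse).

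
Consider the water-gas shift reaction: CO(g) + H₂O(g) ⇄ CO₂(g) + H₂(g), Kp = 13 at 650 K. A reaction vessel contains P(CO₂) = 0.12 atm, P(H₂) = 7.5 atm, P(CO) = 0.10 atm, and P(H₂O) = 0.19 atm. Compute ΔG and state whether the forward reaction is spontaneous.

ΔG = 6.99 kJ/mol; the forward reaction is non-spontaneous

Qp = P(CO₂)·P(H₂) / (P(CO)·P(H₂O)) = (0.12)·(7.5) / ((0.10)·(0.19)) = 47.4
ΔG = RT ln(Qp/Kp) = (8.314 J mol⁻¹ K⁻¹)(650 K) × ln(47.4/13)
   = (5.404 kJ/mol)(1.294) = 6.99 kJ/mol
ΔG > 0, so the forward reaction is non-spontaneous (proceeds in reverse).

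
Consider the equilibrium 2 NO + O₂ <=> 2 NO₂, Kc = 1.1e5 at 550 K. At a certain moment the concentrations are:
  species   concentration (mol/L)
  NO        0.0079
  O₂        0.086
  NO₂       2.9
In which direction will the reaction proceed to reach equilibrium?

Qc = [NO₂]² / ([NO]²·[O₂]) = (2.9)² / ((0.0079)²·(0.086)) = 1.6e6
Qc = 1.6e6 > Kc = 1.1e5, so the reverse reaction proceeds.

toward reactants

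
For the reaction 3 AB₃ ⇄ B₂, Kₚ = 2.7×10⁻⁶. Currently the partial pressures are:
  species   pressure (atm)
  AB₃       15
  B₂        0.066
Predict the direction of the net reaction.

Qₚ = P(B₂) / P(AB₃)³ = (0.066) / (15)³ = 2.0×10⁻⁵
Qₚ = 2.0×10⁻⁵ > Kₚ = 2.7×10⁻⁶, so the reverse reaction proceeds.

toward reactants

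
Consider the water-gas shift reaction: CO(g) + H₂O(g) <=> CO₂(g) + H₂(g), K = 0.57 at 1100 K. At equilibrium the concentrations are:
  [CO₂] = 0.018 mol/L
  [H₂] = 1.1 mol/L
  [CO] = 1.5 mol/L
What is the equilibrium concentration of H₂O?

[H₂O] = 0.023 mol/L

At equilibrium, K = [CO₂]·[H₂] / ([CO]·[H₂O]) = 0.57.
(0.018)·(1.1) / ((1.5)·([H₂O])) = 0.57
[H₂O] = 0.0232 = 0.023 mol/L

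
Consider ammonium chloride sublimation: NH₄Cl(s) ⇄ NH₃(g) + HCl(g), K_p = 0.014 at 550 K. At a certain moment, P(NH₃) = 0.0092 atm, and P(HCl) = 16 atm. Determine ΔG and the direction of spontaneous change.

(NH₄Cl is a pure solid — omitted from Q_p.)
Q_p = P(NH₃)·P(HCl) = (0.0092)·(16) = 0.147
ΔG = RT ln(Q_p/K_p) = (8.314 J mol⁻¹ K⁻¹)(550 K) × ln(0.147/0.014)
   = (4.573 kJ/mol)(2.351) = 10.8 kJ/mol
ΔG > 0, so the forward reaction is non-spontaneous (proceeds in reverse).

ΔG = 10.8 kJ/mol; the forward reaction is non-spontaneous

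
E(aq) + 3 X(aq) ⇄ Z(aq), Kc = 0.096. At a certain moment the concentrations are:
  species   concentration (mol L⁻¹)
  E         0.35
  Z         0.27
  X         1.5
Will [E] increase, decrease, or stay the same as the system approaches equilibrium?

increase

Qc = [Z] / ([E]·[X]³) = (0.27) / ((0.35)·(1.5)³) = 0.23
Qc = 0.23 > Kc = 0.096: net reverse reaction.
E is a reactant, so it increases.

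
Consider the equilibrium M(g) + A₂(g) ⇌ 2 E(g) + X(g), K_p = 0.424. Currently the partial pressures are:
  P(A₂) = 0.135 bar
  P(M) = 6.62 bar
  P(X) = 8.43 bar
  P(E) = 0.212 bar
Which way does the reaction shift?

Q_p = P(E)²·P(X) / (P(M)·P(A₂)) = (0.212)²·(8.43) / ((6.62)·(0.135)) = 0.424
Q_p = 0.424 = K_p, so the system is already at equilibrium.

at equilibrium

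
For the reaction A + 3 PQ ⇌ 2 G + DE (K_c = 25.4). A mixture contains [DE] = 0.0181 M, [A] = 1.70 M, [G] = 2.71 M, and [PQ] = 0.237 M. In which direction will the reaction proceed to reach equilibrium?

Q_c = [G]²·[DE] / ([A]·[PQ]³) = (2.71)²·(0.0181) / ((1.70)·(0.237)³) = 5.87
Q_c = 5.87 < K_c = 25.4, so the forward reaction proceeds.

to the right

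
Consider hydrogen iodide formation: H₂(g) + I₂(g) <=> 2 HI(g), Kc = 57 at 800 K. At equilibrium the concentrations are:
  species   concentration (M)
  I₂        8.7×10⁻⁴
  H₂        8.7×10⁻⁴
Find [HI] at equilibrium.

At equilibrium, Kc = [HI]² / ([H₂]·[I₂]) = 57.
([HI])² / ((8.7×10⁻⁴)·(8.7×10⁻⁴)) = 57
[HI]² = 4.31×10⁻⁵ ⇒ [HI] = 0.0066 M

[HI] = 0.0066 M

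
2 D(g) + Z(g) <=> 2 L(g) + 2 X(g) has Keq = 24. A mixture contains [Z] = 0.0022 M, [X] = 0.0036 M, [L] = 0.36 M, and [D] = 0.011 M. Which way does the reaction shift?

Q = [L]²·[X]² / ([D]²·[Z]) = (0.36)²·(0.0036)² / ((0.011)²·(0.0022)) = 6.3
Q = 6.3 < Keq = 24, so the forward reaction proceeds.

toward products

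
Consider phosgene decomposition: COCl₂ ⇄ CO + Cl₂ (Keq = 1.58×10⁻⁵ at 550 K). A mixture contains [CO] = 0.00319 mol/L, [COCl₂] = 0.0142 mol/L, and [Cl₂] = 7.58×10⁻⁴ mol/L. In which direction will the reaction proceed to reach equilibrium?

reverse (toward reactants)

Q = [CO]·[Cl₂] / [COCl₂] = (0.00319)·(7.58×10⁻⁴) / (0.0142) = 1.70×10⁻⁴
Q = 1.70×10⁻⁴ > Keq = 1.58×10⁻⁵, so the reverse reaction proceeds.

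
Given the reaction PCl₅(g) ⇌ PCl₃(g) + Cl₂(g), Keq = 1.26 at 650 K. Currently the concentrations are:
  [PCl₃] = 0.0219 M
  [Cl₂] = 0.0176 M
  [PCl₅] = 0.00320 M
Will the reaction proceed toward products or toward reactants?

toward products

Q = [PCl₃]·[Cl₂] / [PCl₅] = (0.0219)·(0.0176) / (0.00320) = 0.120
Q = 0.120 < Keq = 1.26, so the forward reaction proceeds.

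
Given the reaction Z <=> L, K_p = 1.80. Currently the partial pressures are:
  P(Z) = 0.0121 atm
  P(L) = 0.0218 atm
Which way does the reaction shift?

Q_p = P(L) / P(Z) = (0.0218) / (0.0121) = 1.80
Q_p = 1.80 = K_p, so the system is already at equilibrium.

at equilibrium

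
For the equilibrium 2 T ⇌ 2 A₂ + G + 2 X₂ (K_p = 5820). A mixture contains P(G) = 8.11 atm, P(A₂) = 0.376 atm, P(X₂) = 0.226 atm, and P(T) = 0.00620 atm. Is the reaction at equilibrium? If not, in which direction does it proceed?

Q_p = P(A₂)²·P(G)·P(X₂)² / P(T)² = (0.376)²·(8.11)·(0.226)² / (0.00620)² = 1520
Q_p = 1520 < K_p = 5820, so the forward reaction proceeds.

toward products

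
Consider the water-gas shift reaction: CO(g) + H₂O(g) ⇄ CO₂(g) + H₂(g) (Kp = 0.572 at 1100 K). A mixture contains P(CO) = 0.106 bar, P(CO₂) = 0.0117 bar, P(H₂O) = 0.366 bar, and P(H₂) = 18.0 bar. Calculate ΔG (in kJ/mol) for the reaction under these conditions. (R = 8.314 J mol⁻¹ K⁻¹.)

Qp = P(CO₂)·P(H₂) / (P(CO)·P(H₂O)) = (0.0117)·(18.0) / ((0.106)·(0.366)) = 5.43
ΔG = RT ln(Qp/Kp) = (8.314 J mol⁻¹ K⁻¹)(1100 K) × ln(5.43/0.572)
   = (9.145 kJ/mol)(2.251) = 20.6 kJ/mol
ΔG > 0, so the forward reaction is non-spontaneous (proceeds in reverse).

ΔG = 20.6 kJ/mol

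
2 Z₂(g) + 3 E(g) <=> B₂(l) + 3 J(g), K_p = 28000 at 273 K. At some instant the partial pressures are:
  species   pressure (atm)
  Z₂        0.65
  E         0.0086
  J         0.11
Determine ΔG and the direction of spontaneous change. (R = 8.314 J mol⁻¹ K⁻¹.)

ΔG = -3.93 kJ/mol; the forward reaction is spontaneous

(B₂ is a pure liquid — omitted from Q_p.)
Q_p = P(J)³ / (P(Z₂)²·P(E)³) = (0.11)³ / ((0.65)²·(0.0086)³) = 4950
ΔG = RT ln(Q_p/K_p) = (8.314 J mol⁻¹ K⁻¹)(273 K) × ln(4950/28000)
   = (2.270 kJ/mol)(-1.733) = -3.93 kJ/mol
ΔG < 0, so the forward reaction is spontaneous (proceeds forward).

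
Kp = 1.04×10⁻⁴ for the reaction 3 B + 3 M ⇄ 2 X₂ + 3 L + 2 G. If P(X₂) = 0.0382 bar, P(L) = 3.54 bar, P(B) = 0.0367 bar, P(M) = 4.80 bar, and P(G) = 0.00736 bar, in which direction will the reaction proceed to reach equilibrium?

Qp = P(X₂)²·P(L)³·P(G)² / (P(B)³·P(M)³) = (0.0382)²·(3.54)³·(0.00736)² / ((0.0367)³·(4.80)³) = 6.41×10⁻⁴
Qp = 6.41×10⁻⁴ > Kp = 1.04×10⁻⁴, so the reverse reaction proceeds.

to the left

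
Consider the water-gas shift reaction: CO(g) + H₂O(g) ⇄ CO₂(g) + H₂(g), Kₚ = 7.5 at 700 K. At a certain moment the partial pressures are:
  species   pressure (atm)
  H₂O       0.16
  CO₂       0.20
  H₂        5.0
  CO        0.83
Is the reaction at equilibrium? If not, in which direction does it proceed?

at equilibrium

Qₚ = P(CO₂)·P(H₂) / (P(CO)·P(H₂O)) = (0.20)·(5.0) / ((0.83)·(0.16)) = 7.5
Qₚ = 7.5 = Kₚ, so the system is already at equilibrium.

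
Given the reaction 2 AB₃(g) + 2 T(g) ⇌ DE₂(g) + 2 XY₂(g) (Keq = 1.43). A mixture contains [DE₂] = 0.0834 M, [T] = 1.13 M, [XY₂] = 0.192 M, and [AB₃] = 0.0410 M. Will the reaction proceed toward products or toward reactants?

at equilibrium

Q = [DE₂]·[XY₂]² / ([AB₃]²·[T]²) = (0.0834)·(0.192)² / ((0.0410)²·(1.13)²) = 1.43
Q = 1.43 = Keq, so the system is already at equilibrium.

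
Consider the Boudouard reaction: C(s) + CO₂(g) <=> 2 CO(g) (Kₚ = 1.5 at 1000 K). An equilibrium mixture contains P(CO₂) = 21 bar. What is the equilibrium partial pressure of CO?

P(CO) = 5.6 bar

(C is a pure solid — omitted from Kₚ.)
At equilibrium, Kₚ = P(CO)² / P(CO₂) = 1.5.
(P(CO))² / (21) = 1.5
P(CO)² = 31.5 ⇒ P(CO) = 5.6 bar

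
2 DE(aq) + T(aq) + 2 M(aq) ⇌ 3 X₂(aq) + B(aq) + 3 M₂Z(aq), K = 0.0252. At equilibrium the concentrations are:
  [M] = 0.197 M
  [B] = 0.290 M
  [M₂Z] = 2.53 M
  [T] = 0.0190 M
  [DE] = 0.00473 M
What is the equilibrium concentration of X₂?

At equilibrium, K = [X₂]³·[B]·[M₂Z]³ / ([DE]²·[T]·[M]²) = 0.0252.
([X₂])³·(0.290)·(2.53)³ / ((0.00473)²·(0.0190)·(0.197)²) = 0.0252
[X₂]³ = 8.85e-11 ⇒ [X₂] = 4.46e-4 M

[X₂] = 4.46e-4 M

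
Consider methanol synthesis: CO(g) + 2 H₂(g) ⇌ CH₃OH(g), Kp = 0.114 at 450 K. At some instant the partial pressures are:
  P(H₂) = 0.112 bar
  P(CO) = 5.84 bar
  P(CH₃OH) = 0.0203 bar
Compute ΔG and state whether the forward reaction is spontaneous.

ΔG = 3.32 kJ/mol; the forward reaction is non-spontaneous

Qp = P(CH₃OH) / (P(CO)·P(H₂)²) = (0.0203) / ((5.84)·(0.112)²) = 0.277
ΔG = RT ln(Qp/Kp) = (8.314 J mol⁻¹ K⁻¹)(450 K) × ln(0.277/0.114)
   = (3.741 kJ/mol)(0.8878) = 3.32 kJ/mol
ΔG > 0, so the forward reaction is non-spontaneous (proceeds in reverse).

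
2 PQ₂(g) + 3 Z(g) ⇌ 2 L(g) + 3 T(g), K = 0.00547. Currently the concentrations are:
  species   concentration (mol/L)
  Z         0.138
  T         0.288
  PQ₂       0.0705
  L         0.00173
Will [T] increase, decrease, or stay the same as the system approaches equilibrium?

stay the same

Q = [L]²·[T]³ / ([PQ₂]²·[Z]³) = (0.00173)²·(0.288)³ / ((0.0705)²·(0.138)³) = 0.00547
Q = 0.00547 = K; the system is at equilibrium.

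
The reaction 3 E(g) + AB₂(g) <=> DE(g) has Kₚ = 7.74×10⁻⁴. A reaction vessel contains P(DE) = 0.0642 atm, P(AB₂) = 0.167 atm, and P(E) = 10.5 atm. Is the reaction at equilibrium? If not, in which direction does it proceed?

in the forward direction

Qₚ = P(DE) / (P(E)³·P(AB₂)) = (0.0642) / ((10.5)³·(0.167)) = 3.32×10⁻⁴
Qₚ = 3.32×10⁻⁴ < Kₚ = 7.74×10⁻⁴, so the forward reaction proceeds.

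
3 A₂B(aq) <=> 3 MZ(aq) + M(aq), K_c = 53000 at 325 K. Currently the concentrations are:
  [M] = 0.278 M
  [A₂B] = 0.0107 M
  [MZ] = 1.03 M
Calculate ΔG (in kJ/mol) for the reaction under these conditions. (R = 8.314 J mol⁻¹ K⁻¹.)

ΔG = 4.17 kJ/mol

Q_c = [MZ]³·[M] / [A₂B]³ = (1.03)³·(0.278) / (0.0107)³ = 2.48×10⁵
ΔG = RT ln(Q_c/K_c) = (8.314 J mol⁻¹ K⁻¹)(325 K) × ln(2.48×10⁵/53000)
   = (2.702 kJ/mol)(1.543) = 4.17 kJ/mol
ΔG > 0, so the forward reaction is non-spontaneous (proceeds in reverse).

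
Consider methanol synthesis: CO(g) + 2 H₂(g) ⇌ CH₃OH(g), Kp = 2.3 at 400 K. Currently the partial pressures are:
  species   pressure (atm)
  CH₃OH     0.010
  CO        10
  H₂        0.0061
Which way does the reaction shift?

Qp = P(CH₃OH) / (P(CO)·P(H₂)²) = (0.010) / ((10)·(0.0061)²) = 27
Qp = 27 > Kp = 2.3, so the reverse reaction proceeds.

toward reactants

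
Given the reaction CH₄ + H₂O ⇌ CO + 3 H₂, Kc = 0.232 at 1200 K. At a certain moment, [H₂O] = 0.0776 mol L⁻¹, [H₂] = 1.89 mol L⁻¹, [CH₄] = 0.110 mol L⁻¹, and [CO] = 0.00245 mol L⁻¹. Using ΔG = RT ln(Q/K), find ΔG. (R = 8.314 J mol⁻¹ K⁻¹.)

ΔG = 21.2 kJ/mol

Qc = [CO]·[H₂]³ / ([CH₄]·[H₂O]) = (0.00245)·(1.89)³ / ((0.110)·(0.0776)) = 1.94
ΔG = RT ln(Qc/Kc) = (8.314 J mol⁻¹ K⁻¹)(1200 K) × ln(1.94/0.232)
   = (9.977 kJ/mol)(2.124) = 21.2 kJ/mol
ΔG > 0, so the forward reaction is non-spontaneous (proceeds in reverse).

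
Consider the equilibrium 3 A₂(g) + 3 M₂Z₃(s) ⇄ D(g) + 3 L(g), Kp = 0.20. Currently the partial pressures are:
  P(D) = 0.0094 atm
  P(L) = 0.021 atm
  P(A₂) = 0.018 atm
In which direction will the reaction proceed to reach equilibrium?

(M₂Z₃ is a pure solid — omitted from Qp.)
Qp = P(D)·P(L)³ / P(A₂)³ = (0.0094)·(0.021)³ / (0.018)³ = 0.015
Qp = 0.015 < Kp = 0.20, so the forward reaction proceeds.

forward (toward products)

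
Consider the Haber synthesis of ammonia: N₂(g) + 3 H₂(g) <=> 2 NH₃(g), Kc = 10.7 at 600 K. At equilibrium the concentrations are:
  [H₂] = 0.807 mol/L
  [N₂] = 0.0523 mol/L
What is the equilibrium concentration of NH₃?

At equilibrium, Kc = [NH₃]² / ([N₂]·[H₂]³) = 10.7.
([NH₃])² / ((0.0523)·(0.807)³) = 10.7
[NH₃]² = 0.294 ⇒ [NH₃] = 0.542 mol/L

[NH₃] = 0.542 mol/L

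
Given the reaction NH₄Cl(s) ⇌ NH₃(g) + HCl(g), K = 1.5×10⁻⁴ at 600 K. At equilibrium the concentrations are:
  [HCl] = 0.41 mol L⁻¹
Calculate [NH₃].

(NH₄Cl is a pure solid — omitted from K.)
At equilibrium, K = [NH₃]·[HCl] = 1.5×10⁻⁴.
([NH₃])·(0.41) = 1.5×10⁻⁴
[NH₃] = 3.66×10⁻⁴ = 3.7×10⁻⁴ mol L⁻¹

[NH₃] = 3.7×10⁻⁴ mol L⁻¹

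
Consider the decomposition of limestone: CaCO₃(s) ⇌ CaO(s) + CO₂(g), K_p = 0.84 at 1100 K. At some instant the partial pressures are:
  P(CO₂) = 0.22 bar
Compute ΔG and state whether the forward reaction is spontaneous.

ΔG = -12.3 kJ/mol; the forward reaction is spontaneous

(CaCO₃, CaO are pure solids — omitted from Q_p.)
Q_p = P(CO₂) = 0.220
ΔG = RT ln(Q_p/K_p) = (8.314 J mol⁻¹ K⁻¹)(1100 K) × ln(0.220/0.84)
   = (9.145 kJ/mol)(-1.340) = -12.3 kJ/mol
ΔG < 0, so the forward reaction is spontaneous (proceeds forward).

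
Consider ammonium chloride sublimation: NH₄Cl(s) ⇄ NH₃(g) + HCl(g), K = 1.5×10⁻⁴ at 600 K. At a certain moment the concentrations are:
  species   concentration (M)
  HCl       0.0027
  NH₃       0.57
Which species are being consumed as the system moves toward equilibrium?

(NH₄Cl is a pure solid — omitted from Q.)
Q = [NH₃]·[HCl] = (0.57)·(0.0027) = 0.0015
Q = 0.0015 > K = 1.5×10⁻⁴: net reverse reaction.

NH₃, HCl (products)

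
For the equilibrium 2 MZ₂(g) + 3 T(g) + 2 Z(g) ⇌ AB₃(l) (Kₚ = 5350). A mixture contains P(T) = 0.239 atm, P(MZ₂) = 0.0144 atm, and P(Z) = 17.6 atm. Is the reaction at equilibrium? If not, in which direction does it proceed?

(AB₃ is a pure liquid — omitted from Qₚ.)
Qₚ = 1 / (P(MZ₂)²·P(T)³·P(Z)²) = 1 / ((0.0144)²·(0.239)³·(17.6)²) = 1140
Qₚ = 1140 < Kₚ = 5350, so the forward reaction proceeds.

in the forward direction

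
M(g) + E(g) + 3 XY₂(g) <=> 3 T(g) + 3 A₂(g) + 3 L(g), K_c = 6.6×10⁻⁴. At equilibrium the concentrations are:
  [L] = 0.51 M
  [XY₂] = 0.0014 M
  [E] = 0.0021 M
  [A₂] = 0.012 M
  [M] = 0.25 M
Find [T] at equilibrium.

[T] = 0.0016 M

At equilibrium, K_c = [T]³·[A₂]³·[L]³ / ([M]·[E]·[XY₂]³) = 6.6×10⁻⁴.
([T])³·(0.012)³·(0.51)³ / ((0.25)·(0.0021)·(0.0014)³) = 6.6×10⁻⁴
[T]³ = 4.15×10⁻⁹ ⇒ [T] = 0.0016 M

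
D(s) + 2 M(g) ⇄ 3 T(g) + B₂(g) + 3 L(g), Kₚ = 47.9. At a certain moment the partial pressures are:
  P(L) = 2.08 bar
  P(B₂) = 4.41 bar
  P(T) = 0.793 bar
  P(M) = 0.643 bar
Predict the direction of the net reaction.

no net change (already at equilibrium)

(D is a pure solid — omitted from Qₚ.)
Qₚ = P(T)³·P(B₂)·P(L)³ / P(M)² = (0.793)³·(4.41)·(2.08)³ / (0.643)² = 47.9
Qₚ = 47.9 = Kₚ, so the system is already at equilibrium.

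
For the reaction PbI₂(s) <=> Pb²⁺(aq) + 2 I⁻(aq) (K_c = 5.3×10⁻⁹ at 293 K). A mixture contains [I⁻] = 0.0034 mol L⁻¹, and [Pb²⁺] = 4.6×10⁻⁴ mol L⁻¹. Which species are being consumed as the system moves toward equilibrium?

none (at equilibrium)

(PbI₂ is a pure solid — omitted from Q_c.)
Q_c = [Pb²⁺]·[I⁻]² = (4.6×10⁻⁴)·(0.0034)² = 5.3×10⁻⁹
Q_c = 5.3×10⁻⁹ = K_c; the system is at equilibrium.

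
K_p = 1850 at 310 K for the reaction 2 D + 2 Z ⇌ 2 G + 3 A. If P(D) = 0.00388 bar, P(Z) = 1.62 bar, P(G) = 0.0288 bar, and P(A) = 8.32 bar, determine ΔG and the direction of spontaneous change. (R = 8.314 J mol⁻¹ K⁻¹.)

ΔG = 4.84 kJ/mol; the forward reaction is non-spontaneous

Q_p = P(G)²·P(A)³ / (P(D)²·P(Z)²) = (0.0288)²·(8.32)³ / ((0.00388)²·(1.62)²) = 12100
ΔG = RT ln(Q_p/K_p) = (8.314 J mol⁻¹ K⁻¹)(310 K) × ln(12100/1850)
   = (2.577 kJ/mol)(1.878) = 4.84 kJ/mol
ΔG > 0, so the forward reaction is non-spontaneous (proceeds in reverse).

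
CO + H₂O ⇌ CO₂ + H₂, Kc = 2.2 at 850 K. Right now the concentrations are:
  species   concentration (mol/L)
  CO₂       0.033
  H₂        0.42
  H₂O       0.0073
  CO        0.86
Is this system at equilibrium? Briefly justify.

Qc = [CO₂]·[H₂] / ([CO]·[H₂O]) = (0.033)·(0.42) / ((0.86)·(0.0073)) = 2.2
Qc = 2.2 = Kc; the system is at equilibrium.

yes, at equilibrium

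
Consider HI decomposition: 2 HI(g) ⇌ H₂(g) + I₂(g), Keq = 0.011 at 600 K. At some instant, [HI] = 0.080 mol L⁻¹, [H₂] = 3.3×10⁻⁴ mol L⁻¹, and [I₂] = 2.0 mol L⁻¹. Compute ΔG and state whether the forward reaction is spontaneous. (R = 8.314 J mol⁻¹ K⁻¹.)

Q = [H₂]·[I₂] / [HI]² = (3.3×10⁻⁴)·(2.0) / (0.080)² = 0.103
ΔG = RT ln(Q/Keq) = (8.314 J mol⁻¹ K⁻¹)(600 K) × ln(0.103/0.011)
   = (4.988 kJ/mol)(2.237) = 11.2 kJ/mol
ΔG > 0, so the forward reaction is non-spontaneous (proceeds in reverse).

ΔG = 11.2 kJ/mol; the forward reaction is non-spontaneous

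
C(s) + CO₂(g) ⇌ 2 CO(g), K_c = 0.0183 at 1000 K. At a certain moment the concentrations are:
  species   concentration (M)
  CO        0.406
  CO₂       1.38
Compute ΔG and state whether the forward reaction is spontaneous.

(C is a pure solid — omitted from Q_c.)
Q_c = [CO]² / [CO₂] = (0.406)² / (1.38) = 0.119
ΔG = RT ln(Q_c/K_c) = (8.314 J mol⁻¹ K⁻¹)(1000 K) × ln(0.119/0.0183)
   = (8.314 kJ/mol)(1.872) = 15.6 kJ/mol
ΔG > 0, so the forward reaction is non-spontaneous (proceeds in reverse).

ΔG = 15.6 kJ/mol; the forward reaction is non-spontaneous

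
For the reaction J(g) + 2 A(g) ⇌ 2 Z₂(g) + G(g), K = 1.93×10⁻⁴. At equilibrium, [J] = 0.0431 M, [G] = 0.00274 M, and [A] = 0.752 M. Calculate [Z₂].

[Z₂] = 0.0414 M

At equilibrium, K = [Z₂]²·[G] / ([J]·[A]²) = 1.93×10⁻⁴.
([Z₂])²·(0.00274) / ((0.0431)·(0.752)²) = 1.93×10⁻⁴
[Z₂]² = 0.00172 ⇒ [Z₂] = 0.0414 M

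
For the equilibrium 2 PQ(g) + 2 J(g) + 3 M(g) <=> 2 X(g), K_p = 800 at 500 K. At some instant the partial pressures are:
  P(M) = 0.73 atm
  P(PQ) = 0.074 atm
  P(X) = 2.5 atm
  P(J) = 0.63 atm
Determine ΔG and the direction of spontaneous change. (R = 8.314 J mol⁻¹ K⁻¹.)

Q_p = P(X)² / (P(PQ)²·P(J)²·P(M)³) = (2.5)² / ((0.074)²·(0.63)²·(0.73)³) = 7390
ΔG = RT ln(Q_p/K_p) = (8.314 J mol⁻¹ K⁻¹)(500 K) × ln(7390/800)
   = (4.157 kJ/mol)(2.223) = 9.24 kJ/mol
ΔG > 0, so the forward reaction is non-spontaneous (proceeds in reverse).

ΔG = 9.24 kJ/mol; the forward reaction is non-spontaneous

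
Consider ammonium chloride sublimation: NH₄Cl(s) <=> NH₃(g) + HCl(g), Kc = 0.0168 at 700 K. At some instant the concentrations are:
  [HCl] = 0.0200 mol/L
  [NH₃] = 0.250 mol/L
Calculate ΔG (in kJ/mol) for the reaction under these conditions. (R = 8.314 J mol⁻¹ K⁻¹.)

ΔG = -7.05 kJ/mol

(NH₄Cl is a pure solid — omitted from Qc.)
Qc = [NH₃]·[HCl] = (0.250)·(0.0200) = 0.00500
ΔG = RT ln(Qc/Kc) = (8.314 J mol⁻¹ K⁻¹)(700 K) × ln(0.00500/0.0168)
   = (5.820 kJ/mol)(-1.212) = -7.05 kJ/mol
ΔG < 0, so the forward reaction is spontaneous (proceeds forward).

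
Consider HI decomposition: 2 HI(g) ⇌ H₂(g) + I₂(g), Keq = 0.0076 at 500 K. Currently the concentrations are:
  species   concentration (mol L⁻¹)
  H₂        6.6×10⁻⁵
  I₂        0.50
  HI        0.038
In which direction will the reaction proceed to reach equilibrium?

Q = [H₂]·[I₂] / [HI]² = (6.6×10⁻⁵)·(0.50) / (0.038)² = 0.023
Q = 0.023 > Keq = 0.0076, so the reverse reaction proceeds.

to the left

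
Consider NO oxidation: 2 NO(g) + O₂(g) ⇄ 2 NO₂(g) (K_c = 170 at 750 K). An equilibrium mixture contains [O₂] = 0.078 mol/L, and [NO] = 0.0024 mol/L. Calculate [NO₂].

[NO₂] = 0.0087 mol/L

At equilibrium, K_c = [NO₂]² / ([NO]²·[O₂]) = 170.
([NO₂])² / ((0.0024)²·(0.078)) = 170
[NO₂]² = 7.64×10⁻⁵ ⇒ [NO₂] = 0.0087 mol/L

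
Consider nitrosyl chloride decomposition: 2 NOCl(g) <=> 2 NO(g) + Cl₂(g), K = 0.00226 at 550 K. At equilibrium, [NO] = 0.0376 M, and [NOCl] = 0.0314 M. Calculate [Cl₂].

At equilibrium, K = [NO]²·[Cl₂] / [NOCl]² = 0.00226.
(0.0376)²·([Cl₂]) / (0.0314)² = 0.00226
[Cl₂] = 0.00158 M

[Cl₂] = 0.00158 M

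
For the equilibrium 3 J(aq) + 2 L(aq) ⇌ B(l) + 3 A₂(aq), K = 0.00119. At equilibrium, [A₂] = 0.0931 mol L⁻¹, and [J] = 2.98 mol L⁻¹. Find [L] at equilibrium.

[L] = 0.160 mol L⁻¹

(B is a pure liquid — omitted from K.)
At equilibrium, K = [A₂]³ / ([J]³·[L]²) = 0.00119.
(0.0931)³ / ((2.98)³·([L])²) = 0.00119
[L]² = 0.0256 ⇒ [L] = 0.160 mol L⁻¹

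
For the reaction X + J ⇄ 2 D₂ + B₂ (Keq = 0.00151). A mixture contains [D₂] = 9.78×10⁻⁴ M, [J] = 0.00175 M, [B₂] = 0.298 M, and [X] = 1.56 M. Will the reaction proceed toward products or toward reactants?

forward (toward products)

Q = [D₂]²·[B₂] / ([X]·[J]) = (9.78×10⁻⁴)²·(0.298) / ((1.56)·(0.00175)) = 1.04×10⁻⁴
Q = 1.04×10⁻⁴ < Keq = 0.00151, so the forward reaction proceeds.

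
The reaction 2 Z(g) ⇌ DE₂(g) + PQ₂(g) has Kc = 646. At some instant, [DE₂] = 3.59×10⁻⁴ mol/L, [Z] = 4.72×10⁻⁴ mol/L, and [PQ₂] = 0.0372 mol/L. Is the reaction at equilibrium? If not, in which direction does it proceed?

Qc = [DE₂]·[PQ₂] / [Z]² = (3.59×10⁻⁴)·(0.0372) / (4.72×10⁻⁴)² = 59.9
Qc = 59.9 < Kc = 646, so the forward reaction proceeds.

in the forward direction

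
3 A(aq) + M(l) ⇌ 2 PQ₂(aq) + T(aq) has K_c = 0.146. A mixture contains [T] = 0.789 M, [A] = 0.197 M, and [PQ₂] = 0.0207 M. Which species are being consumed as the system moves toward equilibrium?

A, M (reactants)

(M is a pure liquid — omitted from Q_c.)
Q_c = [PQ₂]²·[T] / [A]³ = (0.0207)²·(0.789) / (0.197)³ = 0.0442
Q_c = 0.0442 < K_c = 0.146: net forward reaction.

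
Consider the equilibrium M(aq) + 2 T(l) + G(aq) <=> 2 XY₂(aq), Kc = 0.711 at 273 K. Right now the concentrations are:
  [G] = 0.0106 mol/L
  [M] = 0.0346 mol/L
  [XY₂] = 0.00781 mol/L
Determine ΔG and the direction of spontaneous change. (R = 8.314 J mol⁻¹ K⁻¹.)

ΔG = -3.30 kJ/mol; the forward reaction is spontaneous

(T is a pure liquid — omitted from Qc.)
Qc = [XY₂]² / ([M]·[G]) = (0.00781)² / ((0.0346)·(0.0106)) = 0.166
ΔG = RT ln(Qc/Kc) = (8.314 J mol⁻¹ K⁻¹)(273 K) × ln(0.166/0.711)
   = (2.270 kJ/mol)(-1.455) = -3.30 kJ/mol
ΔG < 0, so the forward reaction is spontaneous (proceeds forward).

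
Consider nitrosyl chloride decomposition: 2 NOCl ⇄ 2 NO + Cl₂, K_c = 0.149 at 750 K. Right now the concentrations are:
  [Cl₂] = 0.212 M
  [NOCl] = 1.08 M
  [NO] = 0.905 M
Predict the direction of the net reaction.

no net change (already at equilibrium)

Q_c = [NO]²·[Cl₂] / [NOCl]² = (0.905)²·(0.212) / (1.08)² = 0.149
Q_c = 0.149 = K_c, so the system is already at equilibrium.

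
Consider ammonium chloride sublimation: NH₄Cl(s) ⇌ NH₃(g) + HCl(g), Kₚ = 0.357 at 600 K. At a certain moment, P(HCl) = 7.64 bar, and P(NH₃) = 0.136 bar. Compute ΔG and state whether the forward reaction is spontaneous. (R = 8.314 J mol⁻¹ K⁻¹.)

(NH₄Cl is a pure solid — omitted from Qₚ.)
Qₚ = P(NH₃)·P(HCl) = (0.136)·(7.64) = 1.04
ΔG = RT ln(Qₚ/Kₚ) = (8.314 J mol⁻¹ K⁻¹)(600 K) × ln(1.04/0.357)
   = (4.988 kJ/mol)(1.069) = 5.33 kJ/mol
ΔG > 0, so the forward reaction is non-spontaneous (proceeds in reverse).

ΔG = 5.33 kJ/mol; the forward reaction is non-spontaneous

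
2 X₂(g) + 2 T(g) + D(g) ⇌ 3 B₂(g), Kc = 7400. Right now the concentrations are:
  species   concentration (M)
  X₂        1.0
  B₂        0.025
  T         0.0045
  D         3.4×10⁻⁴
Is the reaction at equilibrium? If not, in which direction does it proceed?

Qc = [B₂]³ / ([X₂]²·[T]²·[D]) = (0.025)³ / ((1.0)²·(0.0045)²·(3.4×10⁻⁴)) = 2300
Qc = 2300 < Kc = 7400, so the forward reaction proceeds.

toward products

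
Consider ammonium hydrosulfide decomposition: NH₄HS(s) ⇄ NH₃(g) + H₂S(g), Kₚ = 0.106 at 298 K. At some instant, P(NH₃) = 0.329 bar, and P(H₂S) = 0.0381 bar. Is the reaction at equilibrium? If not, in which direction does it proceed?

in the forward direction

(NH₄HS is a pure solid — omitted from Qₚ.)
Qₚ = P(NH₃)·P(H₂S) = (0.329)·(0.0381) = 0.0125
Qₚ = 0.0125 < Kₚ = 0.106, so the forward reaction proceeds.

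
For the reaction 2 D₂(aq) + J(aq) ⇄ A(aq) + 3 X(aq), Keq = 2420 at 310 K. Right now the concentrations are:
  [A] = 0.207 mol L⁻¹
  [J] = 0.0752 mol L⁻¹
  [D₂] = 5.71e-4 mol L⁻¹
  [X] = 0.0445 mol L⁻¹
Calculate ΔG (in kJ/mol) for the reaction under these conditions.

Q = [A]·[X]³ / ([D₂]²·[J]) = (0.207)·(0.0445)³ / ((5.71e-4)²·(0.0752)) = 744
ΔG = RT ln(Q/Keq) = (8.314 J mol⁻¹ K⁻¹)(310 K) × ln(744/2420)
   = (2.577 kJ/mol)(-1.179) = -3.04 kJ/mol
ΔG < 0, so the forward reaction is spontaneous (proceeds forward).

ΔG = -3.04 kJ/mol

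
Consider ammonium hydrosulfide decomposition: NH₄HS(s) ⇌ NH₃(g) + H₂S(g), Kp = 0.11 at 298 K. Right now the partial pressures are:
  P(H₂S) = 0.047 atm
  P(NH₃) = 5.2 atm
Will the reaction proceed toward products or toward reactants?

to the left

(NH₄HS is a pure solid — omitted from Qp.)
Qp = P(NH₃)·P(H₂S) = (5.2)·(0.047) = 0.24
Qp = 0.24 > Kp = 0.11, so the reverse reaction proceeds.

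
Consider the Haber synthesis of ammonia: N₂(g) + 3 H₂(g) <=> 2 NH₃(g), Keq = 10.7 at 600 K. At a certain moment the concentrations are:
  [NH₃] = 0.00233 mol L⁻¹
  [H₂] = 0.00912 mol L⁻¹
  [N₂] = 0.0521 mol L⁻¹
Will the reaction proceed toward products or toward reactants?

in the reverse direction

Q = [NH₃]² / ([N₂]·[H₂]³) = (0.00233)² / ((0.0521)·(0.00912)³) = 137
Q = 137 > Keq = 10.7, so the reverse reaction proceeds.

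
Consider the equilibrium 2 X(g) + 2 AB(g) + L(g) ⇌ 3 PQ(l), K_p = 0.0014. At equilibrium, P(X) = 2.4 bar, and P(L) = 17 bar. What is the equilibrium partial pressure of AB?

(PQ is a pure liquid — omitted from K_p.)
At equilibrium, K_p = 1 / (P(X)²·P(AB)²·P(L)) = 0.0014.
1 / ((2.4)²·(P(AB))²·(17)) = 0.0014
P(AB)² = 7.29 ⇒ P(AB) = 2.7 bar

P(AB) = 2.7 bar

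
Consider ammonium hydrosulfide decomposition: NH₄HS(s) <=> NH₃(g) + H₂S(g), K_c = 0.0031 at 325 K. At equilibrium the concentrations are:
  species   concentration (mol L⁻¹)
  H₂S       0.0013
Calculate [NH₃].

(NH₄HS is a pure solid — omitted from K_c.)
At equilibrium, K_c = [NH₃]·[H₂S] = 0.0031.
([NH₃])·(0.0013) = 0.0031
[NH₃] = 2.38 = 2.4 mol L⁻¹

[NH₃] = 2.4 mol L⁻¹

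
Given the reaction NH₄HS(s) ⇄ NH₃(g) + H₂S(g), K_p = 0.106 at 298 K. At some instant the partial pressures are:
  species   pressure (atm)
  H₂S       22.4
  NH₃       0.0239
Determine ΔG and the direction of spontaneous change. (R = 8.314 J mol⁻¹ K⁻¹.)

(NH₄HS is a pure solid — omitted from Q_p.)
Q_p = P(NH₃)·P(H₂S) = (0.0239)·(22.4) = 0.535
ΔG = RT ln(Q_p/K_p) = (8.314 J mol⁻¹ K⁻¹)(298 K) × ln(0.535/0.106)
   = (2.478 kJ/mol)(1.619) = 4.01 kJ/mol
ΔG > 0, so the forward reaction is non-spontaneous (proceeds in reverse).

ΔG = 4.01 kJ/mol; the forward reaction is non-spontaneous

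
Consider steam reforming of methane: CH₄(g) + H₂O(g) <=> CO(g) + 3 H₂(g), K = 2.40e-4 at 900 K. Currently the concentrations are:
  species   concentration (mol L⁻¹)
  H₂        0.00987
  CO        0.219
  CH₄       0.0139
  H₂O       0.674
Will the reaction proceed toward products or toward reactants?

toward products

Q = [CO]·[H₂]³ / ([CH₄]·[H₂O]) = (0.219)·(0.00987)³ / ((0.0139)·(0.674)) = 2.25e-5
Q = 2.25e-5 < K = 2.40e-4, so the forward reaction proceeds.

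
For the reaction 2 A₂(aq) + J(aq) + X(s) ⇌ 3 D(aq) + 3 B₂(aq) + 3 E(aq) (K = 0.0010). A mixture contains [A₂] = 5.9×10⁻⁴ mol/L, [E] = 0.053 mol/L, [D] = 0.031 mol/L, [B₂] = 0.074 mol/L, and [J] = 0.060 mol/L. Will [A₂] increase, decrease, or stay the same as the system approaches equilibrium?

(X is a pure solid — omitted from Q.)
Q = [D]³·[B₂]³·[E]³ / ([A₂]²·[J]) = (0.031)³·(0.074)³·(0.053)³ / ((5.9×10⁻⁴)²·(0.060)) = 8.6×10⁻⁵
Q = 8.6×10⁻⁵ < K = 0.0010: net forward reaction.
A₂ is a reactant, so it decreases.

decrease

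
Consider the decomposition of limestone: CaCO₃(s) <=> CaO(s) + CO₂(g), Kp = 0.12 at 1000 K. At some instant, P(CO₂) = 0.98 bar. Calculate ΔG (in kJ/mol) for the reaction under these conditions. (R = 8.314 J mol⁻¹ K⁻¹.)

ΔG = 17.5 kJ/mol

(CaCO₃, CaO are pure solids — omitted from Qp.)
Qp = P(CO₂) = 0.980
ΔG = RT ln(Qp/Kp) = (8.314 J mol⁻¹ K⁻¹)(1000 K) × ln(0.980/0.12)
   = (8.314 kJ/mol)(2.100) = 17.5 kJ/mol
ΔG > 0, so the forward reaction is non-spontaneous (proceeds in reverse).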